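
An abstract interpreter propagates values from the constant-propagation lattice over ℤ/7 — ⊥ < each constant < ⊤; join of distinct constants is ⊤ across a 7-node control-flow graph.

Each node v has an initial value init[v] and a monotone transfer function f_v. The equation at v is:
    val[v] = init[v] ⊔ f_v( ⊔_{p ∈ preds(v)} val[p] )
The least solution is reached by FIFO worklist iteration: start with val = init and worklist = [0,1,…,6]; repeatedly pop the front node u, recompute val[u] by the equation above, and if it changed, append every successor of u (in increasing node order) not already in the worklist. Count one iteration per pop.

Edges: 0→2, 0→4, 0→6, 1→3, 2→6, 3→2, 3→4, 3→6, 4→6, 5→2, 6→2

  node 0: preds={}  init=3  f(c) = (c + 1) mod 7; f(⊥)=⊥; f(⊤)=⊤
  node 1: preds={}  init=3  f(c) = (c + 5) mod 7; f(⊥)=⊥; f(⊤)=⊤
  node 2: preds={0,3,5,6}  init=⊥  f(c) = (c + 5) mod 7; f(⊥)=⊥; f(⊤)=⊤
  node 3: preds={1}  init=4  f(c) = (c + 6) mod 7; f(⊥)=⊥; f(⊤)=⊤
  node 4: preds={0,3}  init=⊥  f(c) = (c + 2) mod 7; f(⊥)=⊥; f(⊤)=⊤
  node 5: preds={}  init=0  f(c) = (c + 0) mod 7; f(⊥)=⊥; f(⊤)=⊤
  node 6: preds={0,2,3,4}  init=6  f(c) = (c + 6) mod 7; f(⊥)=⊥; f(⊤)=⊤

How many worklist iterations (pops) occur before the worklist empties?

8

Trace (8 dequeues):
  [1] u=0 | in ⊥ | out 3 | ==
  [2] u=1 | in ⊥ | out 3 | ==
  [3] u=2 | in ⊤ | out ⊤ | prev ⊥ | push {}
  [4] u=3 | in 3 | out ⊤ | prev 4 | push {2}
  [5] u=4 | in ⊤ | out ⊤ | prev ⊥ | push {}
  [6] u=5 | in ⊥ | out 0 | ==
  [7] u=6 | in ⊤ | out ⊤ | prev 6 | push {}
  [8] u=2 | in ⊤ | out ⊤ | ==

Converged values:
  [0] 3
  [1] 3
  [2] ⊤
  [3] ⊤
  [4] ⊤
  [5] 0
  [6] ⊤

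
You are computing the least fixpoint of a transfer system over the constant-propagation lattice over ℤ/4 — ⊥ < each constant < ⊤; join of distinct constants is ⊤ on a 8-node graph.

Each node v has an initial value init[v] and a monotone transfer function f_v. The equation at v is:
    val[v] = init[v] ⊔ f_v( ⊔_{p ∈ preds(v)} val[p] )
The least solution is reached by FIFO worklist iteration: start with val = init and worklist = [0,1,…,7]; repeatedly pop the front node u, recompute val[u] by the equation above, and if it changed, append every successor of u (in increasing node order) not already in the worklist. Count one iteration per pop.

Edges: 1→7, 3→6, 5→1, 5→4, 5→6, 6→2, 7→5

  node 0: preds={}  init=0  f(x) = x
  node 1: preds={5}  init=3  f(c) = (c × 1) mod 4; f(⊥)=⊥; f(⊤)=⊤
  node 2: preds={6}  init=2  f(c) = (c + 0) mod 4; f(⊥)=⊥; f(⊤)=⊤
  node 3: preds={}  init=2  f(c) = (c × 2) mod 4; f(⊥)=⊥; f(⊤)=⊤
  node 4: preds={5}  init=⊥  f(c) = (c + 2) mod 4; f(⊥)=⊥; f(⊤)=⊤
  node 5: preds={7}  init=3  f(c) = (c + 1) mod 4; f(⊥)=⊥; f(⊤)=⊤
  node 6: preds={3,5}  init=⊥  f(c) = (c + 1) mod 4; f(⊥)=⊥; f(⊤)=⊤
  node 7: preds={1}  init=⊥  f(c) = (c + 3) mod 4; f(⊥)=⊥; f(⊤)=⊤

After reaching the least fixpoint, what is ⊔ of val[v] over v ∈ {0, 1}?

Trace (10 dequeues):
  [1] u=0 | in ⊥ | out 0 | ==
  [2] u=1 | in 3 | out 3 | ==
  [3] u=2 | in ⊥ | out 2 | ==
  [4] u=3 | in ⊥ | out 2 | ==
  [5] u=4 | in 3 | out 1 | prev ⊥ | push {}
  [6] u=5 | in ⊥ | out 3 | ==
  [7] u=6 | in ⊤ | out ⊤ | prev ⊥ | push {2}
  [8] u=7 | in 3 | out 2 | prev ⊥ | push {5}
  [9] u=2 | in ⊤ | out ⊤ | prev 2 | push {}
  [10] u=5 | in 2 | out 3 | ==

Converged values:
  [0] 0
  [1] 3
  [2] ⊤
  [3] 2
  [4] 1
  [5] 3
  [6] ⊤
  [7] 2

⊤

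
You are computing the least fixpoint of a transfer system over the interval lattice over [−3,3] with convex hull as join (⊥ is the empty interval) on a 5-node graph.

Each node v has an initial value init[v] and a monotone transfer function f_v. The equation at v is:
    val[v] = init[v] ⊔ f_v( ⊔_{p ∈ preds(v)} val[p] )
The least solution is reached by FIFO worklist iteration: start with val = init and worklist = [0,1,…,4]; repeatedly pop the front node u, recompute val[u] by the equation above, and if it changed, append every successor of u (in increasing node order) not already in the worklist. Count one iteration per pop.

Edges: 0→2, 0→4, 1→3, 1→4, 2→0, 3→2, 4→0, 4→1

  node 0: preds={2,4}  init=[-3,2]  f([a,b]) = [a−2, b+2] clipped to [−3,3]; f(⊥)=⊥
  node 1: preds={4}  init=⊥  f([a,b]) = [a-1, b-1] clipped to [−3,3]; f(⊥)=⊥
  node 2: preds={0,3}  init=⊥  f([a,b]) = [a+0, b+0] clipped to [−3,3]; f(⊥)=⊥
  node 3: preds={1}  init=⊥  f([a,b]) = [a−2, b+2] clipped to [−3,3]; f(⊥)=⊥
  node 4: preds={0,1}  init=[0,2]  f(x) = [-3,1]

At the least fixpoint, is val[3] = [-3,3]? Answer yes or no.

yes

Trace (10 dequeues):
  [1] u=0 | in [0,2] | out [-3,3] | prev [-3,2] | push {}
  [2] u=1 | in [0,2] | out [-1,1] | prev ⊥ | push {}
  [3] u=2 | in [-3,3] | out [-3,3] | prev ⊥ | push {0}
  [4] u=3 | in [-1,1] | out [-3,3] | prev ⊥ | push {2}
  [5] u=4 | in [-3,3] | out [-3,2] | prev [0,2] | push {1}
  [6] u=0 | in [-3,3] | out [-3,3] | ==
  [7] u=2 | in [-3,3] | out [-3,3] | ==
  [8] u=1 | in [-3,2] | out [-3,1] | prev [-1,1] | push {3,4}
  [9] u=3 | in [-3,1] | out [-3,3] | ==
  [10] u=4 | in [-3,3] | out [-3,2] | ==

Converged values:
  [0] [-3,3]
  [1] [-3,1]
  [2] [-3,3]
  [3] [-3,3]
  [4] [-3,2]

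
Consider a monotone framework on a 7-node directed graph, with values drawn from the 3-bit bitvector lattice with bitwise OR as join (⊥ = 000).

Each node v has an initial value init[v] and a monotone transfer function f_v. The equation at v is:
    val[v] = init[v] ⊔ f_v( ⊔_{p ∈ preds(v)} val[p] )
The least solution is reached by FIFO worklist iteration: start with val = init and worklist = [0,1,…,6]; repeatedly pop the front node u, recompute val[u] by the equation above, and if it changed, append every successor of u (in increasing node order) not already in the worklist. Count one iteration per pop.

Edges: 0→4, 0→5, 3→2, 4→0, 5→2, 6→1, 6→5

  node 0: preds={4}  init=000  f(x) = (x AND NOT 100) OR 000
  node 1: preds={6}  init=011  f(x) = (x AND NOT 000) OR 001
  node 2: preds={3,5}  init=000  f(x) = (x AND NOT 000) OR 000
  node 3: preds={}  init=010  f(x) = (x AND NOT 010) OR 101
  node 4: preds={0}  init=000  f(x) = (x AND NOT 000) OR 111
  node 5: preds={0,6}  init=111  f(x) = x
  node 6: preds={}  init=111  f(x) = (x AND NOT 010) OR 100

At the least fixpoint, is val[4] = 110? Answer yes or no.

no

Worklist (11 pops):
  #1 pop 0: in=000 → 000 (no change)
  #2 pop 1: in=111 → 111 (was 011); enqueue []
  #3 pop 2: in=111 → 111 (was 000); enqueue []
  #4 pop 3: in=000 → 111 (was 010); enqueue [2]
  #5 pop 4: in=000 → 111 (was 000); enqueue [0]
  #6 pop 5: in=111 → 111 (no change)
  #7 pop 6: in=000 → 111 (no change)
  #8 pop 2: in=111 → 111 (no change)
  #9 pop 0: in=111 → 011 (was 000); enqueue [4,5]
  #10 pop 4: in=011 → 111 (no change)
  #11 pop 5: in=111 → 111 (no change)

Fixpoint:
  val[0] = 011
  val[1] = 111
  val[2] = 111
  val[3] = 111
  val[4] = 111
  val[5] = 111
  val[6] = 111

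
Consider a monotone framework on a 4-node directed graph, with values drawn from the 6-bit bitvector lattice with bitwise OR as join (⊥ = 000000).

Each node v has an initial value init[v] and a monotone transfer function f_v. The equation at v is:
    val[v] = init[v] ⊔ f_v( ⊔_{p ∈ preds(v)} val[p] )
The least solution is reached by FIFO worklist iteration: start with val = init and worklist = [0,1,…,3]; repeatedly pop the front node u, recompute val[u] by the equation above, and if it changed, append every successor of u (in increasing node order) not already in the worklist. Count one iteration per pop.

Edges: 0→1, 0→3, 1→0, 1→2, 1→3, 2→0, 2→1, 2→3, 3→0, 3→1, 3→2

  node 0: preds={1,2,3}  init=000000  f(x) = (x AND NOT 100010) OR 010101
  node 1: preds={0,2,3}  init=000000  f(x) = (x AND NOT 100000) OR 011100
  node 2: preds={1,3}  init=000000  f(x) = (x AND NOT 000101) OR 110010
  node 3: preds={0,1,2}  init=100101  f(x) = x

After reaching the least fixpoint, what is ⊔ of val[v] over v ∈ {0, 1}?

011111

Iteration log — 9 steps:
  step 1. node 0  ⊔preds=100101  new=010101  old=000000  +wl: 
  step 2. node 1  ⊔preds=110101  new=011101  old=000000  +wl: 0
  step 3. node 2  ⊔preds=111101  new=111010  old=000000  +wl: 1
  step 4. node 3  ⊔preds=111111  new=111111  old=100101  +wl: 2
  step 5. node 0  ⊔preds=111111  new=011101  old=010101  +wl: 3
  step 6. node 1  ⊔preds=111111  new=011111  old=011101  +wl: 0
  step 7. node 2  ⊔preds=111111  new=111010  stable
  step 8. node 3  ⊔preds=111111  new=111111  stable
  step 9. node 0  ⊔preds=111111  new=011101  stable

Least fixpoint reached:
  node 0: 011101
  node 1: 011111
  node 2: 111010
  node 3: 111111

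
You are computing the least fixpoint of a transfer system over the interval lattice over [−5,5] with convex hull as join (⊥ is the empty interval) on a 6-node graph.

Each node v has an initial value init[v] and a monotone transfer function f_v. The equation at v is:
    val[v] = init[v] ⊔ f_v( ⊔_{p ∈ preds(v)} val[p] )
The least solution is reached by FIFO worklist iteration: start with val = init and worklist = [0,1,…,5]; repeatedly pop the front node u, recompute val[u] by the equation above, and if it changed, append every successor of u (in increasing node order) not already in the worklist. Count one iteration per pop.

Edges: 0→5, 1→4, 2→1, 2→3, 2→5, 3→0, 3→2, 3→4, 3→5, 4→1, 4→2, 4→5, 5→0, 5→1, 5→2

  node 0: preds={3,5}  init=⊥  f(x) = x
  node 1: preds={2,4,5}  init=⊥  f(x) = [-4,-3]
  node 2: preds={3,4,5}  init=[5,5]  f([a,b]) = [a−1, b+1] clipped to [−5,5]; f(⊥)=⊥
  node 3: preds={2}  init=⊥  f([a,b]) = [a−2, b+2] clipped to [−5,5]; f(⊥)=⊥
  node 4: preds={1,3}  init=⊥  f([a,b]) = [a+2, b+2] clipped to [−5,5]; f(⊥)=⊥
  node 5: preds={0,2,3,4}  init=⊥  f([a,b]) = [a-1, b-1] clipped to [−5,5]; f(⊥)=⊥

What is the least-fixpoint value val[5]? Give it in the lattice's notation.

Trace (19 dequeues):
  [1] u=0 | in ⊥ | out ⊥ | ==
  [2] u=1 | in [5,5] | out [-4,-3] | prev ⊥ | push {}
  [3] u=2 | in ⊥ | out [5,5] | ==
  [4] u=3 | in [5,5] | out [3,5] | prev ⊥ | push {0,2}
  [5] u=4 | in [-4,5] | out [-2,5] | prev ⊥ | push {1}
  [6] u=5 | in [-2,5] | out [-3,4] | prev ⊥ | push {}
  [7] u=0 | in [-3,5] | out [-3,5] | prev ⊥ | push {5}
  [8] u=2 | in [-3,5] | out [-4,5] | prev [5,5] | push {3}
  [9] u=1 | in [-4,5] | out [-4,-3] | ==
  [10] u=5 | in [-4,5] | out [-5,4] | prev [-3,4] | push {0,1,2}
  [11] u=3 | in [-4,5] | out [-5,5] | prev [3,5] | push {4,5}
  [12] u=0 | in [-5,5] | out [-5,5] | prev [-3,5] | push {}
  [13] u=1 | in [-5,5] | out [-4,-3] | ==
  [14] u=2 | in [-5,5] | out [-5,5] | prev [-4,5] | push {1,3}
  [15] u=4 | in [-5,5] | out [-3,5] | prev [-2,5] | push {2}
  [16] u=5 | in [-5,5] | out [-5,4] | ==
  [17] u=1 | in [-5,5] | out [-4,-3] | ==
  [18] u=3 | in [-5,5] | out [-5,5] | ==
  [19] u=2 | in [-5,5] | out [-5,5] | ==

Converged values:
  [0] [-5,5]
  [1] [-4,-3]
  [2] [-5,5]
  [3] [-5,5]
  [4] [-3,5]
  [5] [-5,4]

[-5,4]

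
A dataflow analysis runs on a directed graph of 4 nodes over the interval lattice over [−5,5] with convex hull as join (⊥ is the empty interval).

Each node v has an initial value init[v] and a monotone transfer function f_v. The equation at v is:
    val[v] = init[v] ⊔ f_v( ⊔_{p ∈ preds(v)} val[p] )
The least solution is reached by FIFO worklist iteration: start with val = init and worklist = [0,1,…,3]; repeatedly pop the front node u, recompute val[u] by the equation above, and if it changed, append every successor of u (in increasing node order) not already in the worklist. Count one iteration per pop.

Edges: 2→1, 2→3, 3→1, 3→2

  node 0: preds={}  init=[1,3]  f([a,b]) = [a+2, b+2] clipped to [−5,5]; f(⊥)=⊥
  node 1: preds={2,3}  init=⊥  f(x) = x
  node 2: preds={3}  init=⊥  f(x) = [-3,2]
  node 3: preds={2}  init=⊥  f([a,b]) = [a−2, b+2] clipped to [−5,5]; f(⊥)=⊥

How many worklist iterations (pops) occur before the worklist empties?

6

Worklist (6 pops):
  #1 pop 0: in=⊥ → [1,3] (no change)
  #2 pop 1: in=⊥ → ⊥ (no change)
  #3 pop 2: in=⊥ → [-3,2] (was ⊥); enqueue [1]
  #4 pop 3: in=[-3,2] → [-5,4] (was ⊥); enqueue [2]
  #5 pop 1: in=[-5,4] → [-5,4] (was ⊥); enqueue []
  #6 pop 2: in=[-5,4] → [-3,2] (no change)

Fixpoint:
  val[0] = [1,3]
  val[1] = [-5,4]
  val[2] = [-3,2]
  val[3] = [-5,4]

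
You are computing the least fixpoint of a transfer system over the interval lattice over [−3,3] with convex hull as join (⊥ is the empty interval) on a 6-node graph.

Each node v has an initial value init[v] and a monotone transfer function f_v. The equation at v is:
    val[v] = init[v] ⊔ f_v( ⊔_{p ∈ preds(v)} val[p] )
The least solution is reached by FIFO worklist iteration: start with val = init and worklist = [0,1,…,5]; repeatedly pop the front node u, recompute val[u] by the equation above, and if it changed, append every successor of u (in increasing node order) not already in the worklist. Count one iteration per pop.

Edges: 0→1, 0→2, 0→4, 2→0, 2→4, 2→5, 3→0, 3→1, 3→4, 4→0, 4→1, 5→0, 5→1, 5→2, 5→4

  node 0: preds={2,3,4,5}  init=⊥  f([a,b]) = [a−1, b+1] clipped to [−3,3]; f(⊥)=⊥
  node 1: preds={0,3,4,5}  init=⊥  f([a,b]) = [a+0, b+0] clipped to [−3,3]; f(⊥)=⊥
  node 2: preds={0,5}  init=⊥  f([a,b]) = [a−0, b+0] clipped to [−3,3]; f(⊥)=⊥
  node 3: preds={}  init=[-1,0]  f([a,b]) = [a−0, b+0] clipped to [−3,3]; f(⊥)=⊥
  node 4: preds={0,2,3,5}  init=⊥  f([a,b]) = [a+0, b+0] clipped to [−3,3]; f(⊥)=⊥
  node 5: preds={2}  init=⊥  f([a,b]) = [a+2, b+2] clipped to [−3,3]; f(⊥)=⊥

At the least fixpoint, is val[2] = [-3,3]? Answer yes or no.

Trace (16 dequeues):
  [1] u=0 | in [-1,0] | out [-2,1] | prev ⊥ | push {}
  [2] u=1 | in [-2,1] | out [-2,1] | prev ⊥ | push {}
  [3] u=2 | in [-2,1] | out [-2,1] | prev ⊥ | push {0}
  [4] u=3 | in ⊥ | out [-1,0] | ==
  [5] u=4 | in [-2,1] | out [-2,1] | prev ⊥ | push {1}
  [6] u=5 | in [-2,1] | out [0,3] | prev ⊥ | push {2,4}
  [7] u=0 | in [-2,3] | out [-3,3] | prev [-2,1] | push {}
  [8] u=1 | in [-3,3] | out [-3,3] | prev [-2,1] | push {}
  [9] u=2 | in [-3,3] | out [-3,3] | prev [-2,1] | push {0,5}
  [10] u=4 | in [-3,3] | out [-3,3] | prev [-2,1] | push {1}
  [11] u=0 | in [-3,3] | out [-3,3] | ==
  [12] u=5 | in [-3,3] | out [-1,3] | prev [0,3] | push {0,2,4}
  [13] u=1 | in [-3,3] | out [-3,3] | ==
  [14] u=0 | in [-3,3] | out [-3,3] | ==
  [15] u=2 | in [-3,3] | out [-3,3] | ==
  [16] u=4 | in [-3,3] | out [-3,3] | ==

Converged values:
  [0] [-3,3]
  [1] [-3,3]
  [2] [-3,3]
  [3] [-1,0]
  [4] [-3,3]
  [5] [-1,3]

yes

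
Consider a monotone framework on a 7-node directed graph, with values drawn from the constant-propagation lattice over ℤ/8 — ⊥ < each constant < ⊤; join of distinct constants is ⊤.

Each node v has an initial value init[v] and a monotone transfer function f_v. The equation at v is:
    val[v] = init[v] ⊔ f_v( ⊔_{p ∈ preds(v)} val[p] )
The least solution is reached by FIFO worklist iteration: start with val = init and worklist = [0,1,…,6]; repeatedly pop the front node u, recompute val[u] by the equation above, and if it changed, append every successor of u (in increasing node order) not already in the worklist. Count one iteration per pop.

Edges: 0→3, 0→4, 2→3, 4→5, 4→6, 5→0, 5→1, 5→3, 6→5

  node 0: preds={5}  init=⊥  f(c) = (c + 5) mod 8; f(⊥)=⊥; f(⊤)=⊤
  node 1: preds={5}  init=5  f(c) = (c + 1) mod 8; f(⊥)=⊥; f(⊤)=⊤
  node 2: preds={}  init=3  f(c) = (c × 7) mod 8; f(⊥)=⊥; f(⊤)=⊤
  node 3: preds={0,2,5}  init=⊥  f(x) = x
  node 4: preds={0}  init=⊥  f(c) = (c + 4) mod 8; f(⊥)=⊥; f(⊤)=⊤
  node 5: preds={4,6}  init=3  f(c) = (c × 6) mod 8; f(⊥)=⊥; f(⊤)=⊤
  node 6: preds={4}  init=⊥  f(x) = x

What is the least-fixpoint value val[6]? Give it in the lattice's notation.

Iteration log — 15 steps:
  step 1. node 0  ⊔preds=3  new=0  old=⊥  +wl: 
  step 2. node 1  ⊔preds=3  new=⊤  old=5  +wl: 
  step 3. node 2  ⊔preds=⊥  new=3  stable
  step 4. node 3  ⊔preds=⊤  new=⊤  old=⊥  +wl: 
  step 5. node 4  ⊔preds=0  new=4  old=⊥  +wl: 
  step 6. node 5  ⊔preds=4  new=⊤  old=3  +wl: 0,1,3
  step 7. node 6  ⊔preds=4  new=4  old=⊥  +wl: 5
  step 8. node 0  ⊔preds=⊤  new=⊤  old=0  +wl: 4
  step 9. node 1  ⊔preds=⊤  new=⊤  stable
  step 10. node 3  ⊔preds=⊤  new=⊤  stable
  step 11. node 5  ⊔preds=4  new=⊤  stable
  step 12. node 4  ⊔preds=⊤  new=⊤  old=4  +wl: 5,6
  step 13. node 5  ⊔preds=⊤  new=⊤  stable
  step 14. node 6  ⊔preds=⊤  new=⊤  old=4  +wl: 5
  step 15. node 5  ⊔preds=⊤  new=⊤  stable

Least fixpoint reached:
  node 0: ⊤
  node 1: ⊤
  node 2: 3
  node 3: ⊤
  node 4: ⊤
  node 5: ⊤
  node 6: ⊤

⊤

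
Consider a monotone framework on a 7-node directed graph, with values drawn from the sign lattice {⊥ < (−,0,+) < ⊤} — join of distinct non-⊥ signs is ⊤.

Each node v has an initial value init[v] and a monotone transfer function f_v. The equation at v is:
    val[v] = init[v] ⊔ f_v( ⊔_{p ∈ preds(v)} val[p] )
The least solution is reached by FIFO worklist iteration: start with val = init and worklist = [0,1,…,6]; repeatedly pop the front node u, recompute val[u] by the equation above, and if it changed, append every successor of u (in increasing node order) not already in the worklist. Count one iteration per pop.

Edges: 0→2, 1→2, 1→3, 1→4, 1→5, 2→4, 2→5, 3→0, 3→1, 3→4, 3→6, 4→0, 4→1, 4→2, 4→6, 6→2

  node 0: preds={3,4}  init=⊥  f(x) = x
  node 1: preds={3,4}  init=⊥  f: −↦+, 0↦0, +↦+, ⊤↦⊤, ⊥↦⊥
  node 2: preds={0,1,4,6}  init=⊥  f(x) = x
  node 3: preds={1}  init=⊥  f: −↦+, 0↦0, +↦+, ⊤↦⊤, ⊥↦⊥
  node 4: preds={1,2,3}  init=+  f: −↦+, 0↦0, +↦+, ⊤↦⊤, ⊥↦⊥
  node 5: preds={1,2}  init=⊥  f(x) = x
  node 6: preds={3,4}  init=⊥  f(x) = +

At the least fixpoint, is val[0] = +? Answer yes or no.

Worklist (10 pops):
  #1 pop 0: in=+ → + (was ⊥); enqueue []
  #2 pop 1: in=+ → + (was ⊥); enqueue []
  #3 pop 2: in=+ → + (was ⊥); enqueue []
  #4 pop 3: in=+ → + (was ⊥); enqueue [0,1]
  #5 pop 4: in=+ → + (no change)
  #6 pop 5: in=+ → + (was ⊥); enqueue []
  #7 pop 6: in=+ → + (was ⊥); enqueue [2]
  #8 pop 0: in=+ → + (no change)
  #9 pop 1: in=+ → + (no change)
  #10 pop 2: in=+ → + (no change)

Fixpoint:
  val[0] = +
  val[1] = +
  val[2] = +
  val[3] = +
  val[4] = +
  val[5] = +
  val[6] = +

yes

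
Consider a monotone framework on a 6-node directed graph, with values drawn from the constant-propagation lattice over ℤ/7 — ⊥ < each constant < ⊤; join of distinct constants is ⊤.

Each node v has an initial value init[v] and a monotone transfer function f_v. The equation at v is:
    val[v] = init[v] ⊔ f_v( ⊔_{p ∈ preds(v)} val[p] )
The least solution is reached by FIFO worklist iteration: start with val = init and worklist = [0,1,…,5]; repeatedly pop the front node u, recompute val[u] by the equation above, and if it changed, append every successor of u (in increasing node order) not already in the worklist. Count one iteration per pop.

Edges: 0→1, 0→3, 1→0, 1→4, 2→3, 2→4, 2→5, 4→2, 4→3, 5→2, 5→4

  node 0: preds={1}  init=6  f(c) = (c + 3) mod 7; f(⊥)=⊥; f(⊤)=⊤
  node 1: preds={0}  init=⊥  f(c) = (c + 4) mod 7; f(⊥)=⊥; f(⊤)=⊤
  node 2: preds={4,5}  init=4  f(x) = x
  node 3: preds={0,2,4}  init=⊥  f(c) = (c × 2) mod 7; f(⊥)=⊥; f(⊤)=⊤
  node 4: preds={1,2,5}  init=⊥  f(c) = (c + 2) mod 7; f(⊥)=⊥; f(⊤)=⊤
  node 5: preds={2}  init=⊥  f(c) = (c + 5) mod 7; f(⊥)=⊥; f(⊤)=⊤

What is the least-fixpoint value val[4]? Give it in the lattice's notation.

Iteration log — 13 steps:
  step 1. node 0  ⊔preds=⊥  new=6  stable
  step 2. node 1  ⊔preds=6  new=3  old=⊥  +wl: 0
  step 3. node 2  ⊔preds=⊥  new=4  stable
  step 4. node 3  ⊔preds=⊤  new=⊤  old=⊥  +wl: 
  step 5. node 4  ⊔preds=⊤  new=⊤  old=⊥  +wl: 2,3
  step 6. node 5  ⊔preds=4  new=2  old=⊥  +wl: 4
  step 7. node 0  ⊔preds=3  new=6  stable
  step 8. node 2  ⊔preds=⊤  new=⊤  old=4  +wl: 5
  step 9. node 3  ⊔preds=⊤  new=⊤  stable
  step 10. node 4  ⊔preds=⊤  new=⊤  stable
  step 11. node 5  ⊔preds=⊤  new=⊤  old=2  +wl: 2,4
  step 12. node 2  ⊔preds=⊤  new=⊤  stable
  step 13. node 4  ⊔preds=⊤  new=⊤  stable

Least fixpoint reached:
  node 0: 6
  node 1: 3
  node 2: ⊤
  node 3: ⊤
  node 4: ⊤
  node 5: ⊤

⊤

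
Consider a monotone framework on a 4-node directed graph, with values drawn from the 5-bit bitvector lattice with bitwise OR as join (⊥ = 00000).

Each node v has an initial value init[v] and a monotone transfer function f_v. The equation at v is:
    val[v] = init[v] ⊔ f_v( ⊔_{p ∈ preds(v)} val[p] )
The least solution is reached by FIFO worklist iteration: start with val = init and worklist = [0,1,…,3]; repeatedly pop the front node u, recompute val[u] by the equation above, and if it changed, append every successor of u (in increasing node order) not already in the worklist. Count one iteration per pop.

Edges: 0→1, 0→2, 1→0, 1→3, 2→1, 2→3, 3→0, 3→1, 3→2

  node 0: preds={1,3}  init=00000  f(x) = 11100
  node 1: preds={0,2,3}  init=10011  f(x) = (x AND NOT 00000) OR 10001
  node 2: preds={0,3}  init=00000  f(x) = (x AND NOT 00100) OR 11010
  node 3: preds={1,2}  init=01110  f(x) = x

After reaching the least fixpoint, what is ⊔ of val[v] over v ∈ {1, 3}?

Iteration log — 9 steps:
  step 1. node 0  ⊔preds=11111  new=11100  old=00000  +wl: 
  step 2. node 1  ⊔preds=11110  new=11111  old=10011  +wl: 0
  step 3. node 2  ⊔preds=11110  new=11010  old=00000  +wl: 1
  step 4. node 3  ⊔preds=11111  new=11111  old=01110  +wl: 2
  step 5. node 0  ⊔preds=11111  new=11100  stable
  step 6. node 1  ⊔preds=11111  new=11111  stable
  step 7. node 2  ⊔preds=11111  new=11011  old=11010  +wl: 1,3
  step 8. node 1  ⊔preds=11111  new=11111  stable
  step 9. node 3  ⊔preds=11111  new=11111  stable

Least fixpoint reached:
  node 0: 11100
  node 1: 11111
  node 2: 11011
  node 3: 11111

11111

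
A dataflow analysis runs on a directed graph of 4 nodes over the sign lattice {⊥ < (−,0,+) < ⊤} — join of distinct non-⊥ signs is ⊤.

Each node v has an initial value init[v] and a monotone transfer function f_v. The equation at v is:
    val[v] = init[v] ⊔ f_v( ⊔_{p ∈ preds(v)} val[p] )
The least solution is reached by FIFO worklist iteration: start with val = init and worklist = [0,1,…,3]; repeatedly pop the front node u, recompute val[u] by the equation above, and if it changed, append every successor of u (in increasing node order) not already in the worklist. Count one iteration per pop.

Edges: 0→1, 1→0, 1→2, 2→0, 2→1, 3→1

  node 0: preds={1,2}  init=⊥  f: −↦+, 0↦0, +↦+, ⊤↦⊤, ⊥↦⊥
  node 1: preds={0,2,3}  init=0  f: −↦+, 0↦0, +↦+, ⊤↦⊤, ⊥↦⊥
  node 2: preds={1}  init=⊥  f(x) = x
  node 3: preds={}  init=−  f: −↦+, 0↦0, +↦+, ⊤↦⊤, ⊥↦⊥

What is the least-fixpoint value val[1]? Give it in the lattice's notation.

⊤

Iteration log — 6 steps:
  step 1. node 0  ⊔preds=0  new=0  old=⊥  +wl: 
  step 2. node 1  ⊔preds=⊤  new=⊤  old=0  +wl: 0
  step 3. node 2  ⊔preds=⊤  new=⊤  old=⊥  +wl: 1
  step 4. node 3  ⊔preds=⊥  new=−  stable
  step 5. node 0  ⊔preds=⊤  new=⊤  old=0  +wl: 
  step 6. node 1  ⊔preds=⊤  new=⊤  stable

Least fixpoint reached:
  node 0: ⊤
  node 1: ⊤
  node 2: ⊤
  node 3: −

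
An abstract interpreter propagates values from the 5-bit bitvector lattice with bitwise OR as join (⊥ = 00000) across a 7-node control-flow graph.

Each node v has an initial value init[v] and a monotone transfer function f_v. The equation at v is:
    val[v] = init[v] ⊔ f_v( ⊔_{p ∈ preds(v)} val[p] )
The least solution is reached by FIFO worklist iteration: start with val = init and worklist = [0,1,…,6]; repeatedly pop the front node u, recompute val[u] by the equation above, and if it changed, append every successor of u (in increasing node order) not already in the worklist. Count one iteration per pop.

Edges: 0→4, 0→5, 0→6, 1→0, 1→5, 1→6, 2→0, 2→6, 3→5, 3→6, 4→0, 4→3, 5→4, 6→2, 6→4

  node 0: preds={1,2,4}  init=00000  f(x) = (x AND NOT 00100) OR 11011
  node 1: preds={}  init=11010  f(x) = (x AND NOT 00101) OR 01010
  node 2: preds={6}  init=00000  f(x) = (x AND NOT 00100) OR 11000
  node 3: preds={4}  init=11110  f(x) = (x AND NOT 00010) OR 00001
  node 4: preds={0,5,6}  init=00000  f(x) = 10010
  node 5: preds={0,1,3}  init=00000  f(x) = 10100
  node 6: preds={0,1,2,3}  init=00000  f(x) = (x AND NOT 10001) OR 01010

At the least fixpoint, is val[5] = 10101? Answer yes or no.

Worklist (13 pops):
  #1 pop 0: in=11010 → 11011 (was 00000); enqueue []
  #2 pop 1: in=00000 → 11010 (no change)
  #3 pop 2: in=00000 → 11000 (was 00000); enqueue [0]
  #4 pop 3: in=00000 → 11111 (was 11110); enqueue []
  #5 pop 4: in=11011 → 10010 (was 00000); enqueue [3]
  #6 pop 5: in=11111 → 10100 (was 00000); enqueue [4]
  #7 pop 6: in=11111 → 01110 (was 00000); enqueue [2]
  #8 pop 0: in=11010 → 11011 (no change)
  #9 pop 3: in=10010 → 11111 (no change)
  #10 pop 4: in=11111 → 10010 (no change)
  #11 pop 2: in=01110 → 11010 (was 11000); enqueue [0,6]
  #12 pop 0: in=11010 → 11011 (no change)
  #13 pop 6: in=11111 → 01110 (no change)

Fixpoint:
  val[0] = 11011
  val[1] = 11010
  val[2] = 11010
  val[3] = 11111
  val[4] = 10010
  val[5] = 10100
  val[6] = 01110

no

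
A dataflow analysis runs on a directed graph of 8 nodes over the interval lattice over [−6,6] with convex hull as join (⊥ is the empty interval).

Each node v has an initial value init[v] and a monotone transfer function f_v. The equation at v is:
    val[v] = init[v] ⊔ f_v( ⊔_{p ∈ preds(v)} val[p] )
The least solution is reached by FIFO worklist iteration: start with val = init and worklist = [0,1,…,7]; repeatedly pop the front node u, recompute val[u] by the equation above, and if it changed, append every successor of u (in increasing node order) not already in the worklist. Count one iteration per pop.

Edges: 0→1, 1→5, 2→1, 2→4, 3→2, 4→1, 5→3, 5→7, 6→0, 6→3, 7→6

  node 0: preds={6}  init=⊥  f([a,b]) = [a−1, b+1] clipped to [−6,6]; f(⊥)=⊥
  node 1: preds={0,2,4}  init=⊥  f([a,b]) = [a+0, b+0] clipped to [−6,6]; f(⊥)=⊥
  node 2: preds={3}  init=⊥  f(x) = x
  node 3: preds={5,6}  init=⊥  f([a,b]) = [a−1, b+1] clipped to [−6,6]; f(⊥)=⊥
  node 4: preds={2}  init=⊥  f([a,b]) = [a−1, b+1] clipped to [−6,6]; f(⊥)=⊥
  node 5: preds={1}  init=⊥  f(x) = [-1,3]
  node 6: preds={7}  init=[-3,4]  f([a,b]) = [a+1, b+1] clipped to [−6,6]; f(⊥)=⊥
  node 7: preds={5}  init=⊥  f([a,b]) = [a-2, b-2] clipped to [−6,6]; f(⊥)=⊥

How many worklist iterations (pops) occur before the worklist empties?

Iteration log — 15 steps:
  step 1. node 0  ⊔preds=[-3,4]  new=[-4,5]  old=⊥  +wl: 
  step 2. node 1  ⊔preds=[-4,5]  new=[-4,5]  old=⊥  +wl: 
  step 3. node 2  ⊔preds=⊥  new=⊥  stable
  step 4. node 3  ⊔preds=[-3,4]  new=[-4,5]  old=⊥  +wl: 2
  step 5. node 4  ⊔preds=⊥  new=⊥  stable
  step 6. node 5  ⊔preds=[-4,5]  new=[-1,3]  old=⊥  +wl: 3
  step 7. node 6  ⊔preds=⊥  new=[-3,4]  stable
  step 8. node 7  ⊔preds=[-1,3]  new=[-3,1]  old=⊥  +wl: 6
  step 9. node 2  ⊔preds=[-4,5]  new=[-4,5]  old=⊥  +wl: 1,4
  step 10. node 3  ⊔preds=[-3,4]  new=[-4,5]  stable
  step 11. node 6  ⊔preds=[-3,1]  new=[-3,4]  stable
  step 12. node 1  ⊔preds=[-4,5]  new=[-4,5]  stable
  step 13. node 4  ⊔preds=[-4,5]  new=[-5,6]  old=⊥  +wl: 1
  step 14. node 1  ⊔preds=[-5,6]  new=[-5,6]  old=[-4,5]  +wl: 5
  step 15. node 5  ⊔preds=[-5,6]  new=[-1,3]  stable

Least fixpoint reached:
  node 0: [-4,5]
  node 1: [-5,6]
  node 2: [-4,5]
  node 3: [-4,5]
  node 4: [-5,6]
  node 5: [-1,3]
  node 6: [-3,4]
  node 7: [-3,1]

15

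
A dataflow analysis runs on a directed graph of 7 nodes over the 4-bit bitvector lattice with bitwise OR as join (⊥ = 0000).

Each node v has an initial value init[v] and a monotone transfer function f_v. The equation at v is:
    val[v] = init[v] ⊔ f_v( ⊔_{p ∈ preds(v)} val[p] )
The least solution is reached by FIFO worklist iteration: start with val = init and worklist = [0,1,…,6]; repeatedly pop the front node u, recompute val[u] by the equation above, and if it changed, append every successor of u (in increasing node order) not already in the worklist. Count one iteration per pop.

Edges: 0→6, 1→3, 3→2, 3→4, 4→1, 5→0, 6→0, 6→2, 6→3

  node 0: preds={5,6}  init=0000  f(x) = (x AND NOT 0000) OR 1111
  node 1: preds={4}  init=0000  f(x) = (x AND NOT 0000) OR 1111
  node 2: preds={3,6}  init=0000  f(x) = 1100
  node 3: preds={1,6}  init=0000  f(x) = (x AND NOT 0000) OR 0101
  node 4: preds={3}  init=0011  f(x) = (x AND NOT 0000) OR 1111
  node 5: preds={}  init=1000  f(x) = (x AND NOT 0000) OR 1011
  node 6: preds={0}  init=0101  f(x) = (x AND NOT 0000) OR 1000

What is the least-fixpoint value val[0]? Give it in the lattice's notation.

1111

Iteration log — 11 steps:
  step 1. node 0  ⊔preds=1101  new=1111  old=0000  +wl: 
  step 2. node 1  ⊔preds=0011  new=1111  old=0000  +wl: 
  step 3. node 2  ⊔preds=0101  new=1100  old=0000  +wl: 
  step 4. node 3  ⊔preds=1111  new=1111  old=0000  +wl: 2
  step 5. node 4  ⊔preds=1111  new=1111  old=0011  +wl: 1
  step 6. node 5  ⊔preds=0000  new=1011  old=1000  +wl: 0
  step 7. node 6  ⊔preds=1111  new=1111  old=0101  +wl: 3
  step 8. node 2  ⊔preds=1111  new=1100  stable
  step 9. node 1  ⊔preds=1111  new=1111  stable
  step 10. node 0  ⊔preds=1111  new=1111  stable
  step 11. node 3  ⊔preds=1111  new=1111  stable

Least fixpoint reached:
  node 0: 1111
  node 1: 1111
  node 2: 1100
  node 3: 1111
  node 4: 1111
  node 5: 1011
  node 6: 1111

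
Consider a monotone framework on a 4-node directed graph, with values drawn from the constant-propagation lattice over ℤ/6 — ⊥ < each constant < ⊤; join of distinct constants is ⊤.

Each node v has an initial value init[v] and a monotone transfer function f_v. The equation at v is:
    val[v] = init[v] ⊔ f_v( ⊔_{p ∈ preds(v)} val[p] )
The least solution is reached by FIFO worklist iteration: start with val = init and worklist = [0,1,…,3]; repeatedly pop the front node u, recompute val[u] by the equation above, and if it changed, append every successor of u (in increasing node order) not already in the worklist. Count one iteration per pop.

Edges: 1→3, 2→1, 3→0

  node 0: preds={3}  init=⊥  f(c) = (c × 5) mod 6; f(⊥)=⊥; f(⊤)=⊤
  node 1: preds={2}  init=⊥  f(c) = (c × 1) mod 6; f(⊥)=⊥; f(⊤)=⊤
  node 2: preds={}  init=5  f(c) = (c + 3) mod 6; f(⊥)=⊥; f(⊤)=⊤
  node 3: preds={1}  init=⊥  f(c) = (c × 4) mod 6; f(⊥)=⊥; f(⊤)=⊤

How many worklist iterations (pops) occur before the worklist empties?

Trace (5 dequeues):
  [1] u=0 | in ⊥ | out ⊥ | ==
  [2] u=1 | in 5 | out 5 | prev ⊥ | push {}
  [3] u=2 | in ⊥ | out 5 | ==
  [4] u=3 | in 5 | out 2 | prev ⊥ | push {0}
  [5] u=0 | in 2 | out 4 | prev ⊥ | push {}

Converged values:
  [0] 4
  [1] 5
  [2] 5
  [3] 2

5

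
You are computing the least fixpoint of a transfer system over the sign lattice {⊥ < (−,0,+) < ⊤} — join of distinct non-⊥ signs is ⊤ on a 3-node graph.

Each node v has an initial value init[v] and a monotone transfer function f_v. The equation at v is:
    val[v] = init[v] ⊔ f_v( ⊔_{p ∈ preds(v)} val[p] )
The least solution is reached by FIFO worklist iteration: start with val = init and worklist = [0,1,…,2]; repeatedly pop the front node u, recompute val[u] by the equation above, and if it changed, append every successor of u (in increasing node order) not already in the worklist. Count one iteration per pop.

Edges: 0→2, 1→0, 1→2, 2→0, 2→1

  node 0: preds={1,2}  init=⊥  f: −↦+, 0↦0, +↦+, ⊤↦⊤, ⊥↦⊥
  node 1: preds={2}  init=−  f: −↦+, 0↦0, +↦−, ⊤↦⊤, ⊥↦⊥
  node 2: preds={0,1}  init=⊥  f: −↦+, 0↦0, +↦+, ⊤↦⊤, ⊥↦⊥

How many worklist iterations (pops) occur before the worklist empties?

Iteration log — 7 steps:
  step 1. node 0  ⊔preds=−  new=+  old=⊥  +wl: 
  step 2. node 1  ⊔preds=⊥  new=−  stable
  step 3. node 2  ⊔preds=⊤  new=⊤  old=⊥  +wl: 0,1
  step 4. node 0  ⊔preds=⊤  new=⊤  old=+  +wl: 2
  step 5. node 1  ⊔preds=⊤  new=⊤  old=−  +wl: 0
  step 6. node 2  ⊔preds=⊤  new=⊤  stable
  step 7. node 0  ⊔preds=⊤  new=⊤  stable

Least fixpoint reached:
  node 0: ⊤
  node 1: ⊤
  node 2: ⊤

7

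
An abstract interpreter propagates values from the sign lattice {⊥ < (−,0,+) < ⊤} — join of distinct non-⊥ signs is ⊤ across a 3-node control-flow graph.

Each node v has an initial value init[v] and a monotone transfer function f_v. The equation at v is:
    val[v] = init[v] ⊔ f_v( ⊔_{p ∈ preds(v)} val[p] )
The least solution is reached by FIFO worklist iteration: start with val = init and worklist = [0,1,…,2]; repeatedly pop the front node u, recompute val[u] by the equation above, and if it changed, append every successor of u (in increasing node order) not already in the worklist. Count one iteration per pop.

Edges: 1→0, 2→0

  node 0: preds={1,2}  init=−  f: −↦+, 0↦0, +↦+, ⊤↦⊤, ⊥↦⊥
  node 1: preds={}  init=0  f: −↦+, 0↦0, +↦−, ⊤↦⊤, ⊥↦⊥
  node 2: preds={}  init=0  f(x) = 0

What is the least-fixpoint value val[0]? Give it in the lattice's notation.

⊤

Worklist (3 pops):
  #1 pop 0: in=0 → ⊤ (was −); enqueue []
  #2 pop 1: in=⊥ → 0 (no change)
  #3 pop 2: in=⊥ → 0 (no change)

Fixpoint:
  val[0] = ⊤
  val[1] = 0
  val[2] = 0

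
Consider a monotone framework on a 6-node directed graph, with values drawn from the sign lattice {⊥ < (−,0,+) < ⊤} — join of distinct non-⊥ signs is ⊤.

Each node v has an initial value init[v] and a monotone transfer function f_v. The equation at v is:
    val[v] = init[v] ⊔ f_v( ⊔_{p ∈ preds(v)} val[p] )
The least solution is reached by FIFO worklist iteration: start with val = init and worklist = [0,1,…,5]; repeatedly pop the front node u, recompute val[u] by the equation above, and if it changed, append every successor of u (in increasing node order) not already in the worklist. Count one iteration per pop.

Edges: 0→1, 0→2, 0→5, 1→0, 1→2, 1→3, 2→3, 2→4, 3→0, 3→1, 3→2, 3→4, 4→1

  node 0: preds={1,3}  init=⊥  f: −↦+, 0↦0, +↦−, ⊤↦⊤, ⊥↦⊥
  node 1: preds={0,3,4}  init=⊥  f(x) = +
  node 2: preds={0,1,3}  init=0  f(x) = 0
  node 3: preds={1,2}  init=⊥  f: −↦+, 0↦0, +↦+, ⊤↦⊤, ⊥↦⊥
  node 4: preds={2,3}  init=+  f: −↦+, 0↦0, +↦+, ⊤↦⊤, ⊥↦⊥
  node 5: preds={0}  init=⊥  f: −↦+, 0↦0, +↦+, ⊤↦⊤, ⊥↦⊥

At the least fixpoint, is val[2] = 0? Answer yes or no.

yes

Worklist (10 pops):
  #1 pop 0: in=⊥ → ⊥ (no change)
  #2 pop 1: in=+ → + (was ⊥); enqueue [0]
  #3 pop 2: in=+ → 0 (no change)
  #4 pop 3: in=⊤ → ⊤ (was ⊥); enqueue [1,2]
  #5 pop 4: in=⊤ → ⊤ (was +); enqueue []
  #6 pop 5: in=⊥ → ⊥ (no change)
  #7 pop 0: in=⊤ → ⊤ (was ⊥); enqueue [5]
  #8 pop 1: in=⊤ → + (no change)
  #9 pop 2: in=⊤ → 0 (no change)
  #10 pop 5: in=⊤ → ⊤ (was ⊥); enqueue []

Fixpoint:
  val[0] = ⊤
  val[1] = +
  val[2] = 0
  val[3] = ⊤
  val[4] = ⊤
  val[5] = ⊤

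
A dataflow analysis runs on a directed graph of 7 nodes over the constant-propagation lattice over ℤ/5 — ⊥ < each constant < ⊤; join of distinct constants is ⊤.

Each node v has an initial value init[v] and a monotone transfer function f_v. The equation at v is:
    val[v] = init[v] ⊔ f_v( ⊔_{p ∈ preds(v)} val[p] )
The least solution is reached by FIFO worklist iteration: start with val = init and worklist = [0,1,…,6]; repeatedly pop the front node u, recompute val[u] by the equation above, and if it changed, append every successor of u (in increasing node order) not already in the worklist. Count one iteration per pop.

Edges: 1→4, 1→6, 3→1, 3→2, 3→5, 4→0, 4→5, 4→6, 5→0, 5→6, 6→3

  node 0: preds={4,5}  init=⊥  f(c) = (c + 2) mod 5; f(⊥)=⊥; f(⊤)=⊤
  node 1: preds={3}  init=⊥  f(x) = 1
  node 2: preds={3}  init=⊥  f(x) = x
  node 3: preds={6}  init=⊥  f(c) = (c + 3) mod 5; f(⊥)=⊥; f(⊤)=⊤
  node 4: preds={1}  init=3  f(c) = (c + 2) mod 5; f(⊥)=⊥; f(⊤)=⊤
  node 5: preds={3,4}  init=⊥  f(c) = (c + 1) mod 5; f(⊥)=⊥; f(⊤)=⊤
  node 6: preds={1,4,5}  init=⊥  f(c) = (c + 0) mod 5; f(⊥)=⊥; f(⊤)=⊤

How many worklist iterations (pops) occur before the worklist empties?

Iteration log — 14 steps:
  step 1. node 0  ⊔preds=3  new=0  old=⊥  +wl: 
  step 2. node 1  ⊔preds=⊥  new=1  old=⊥  +wl: 
  step 3. node 2  ⊔preds=⊥  new=⊥  stable
  step 4. node 3  ⊔preds=⊥  new=⊥  stable
  step 5. node 4  ⊔preds=1  new=3  stable
  step 6. node 5  ⊔preds=3  new=4  old=⊥  +wl: 0
  step 7. node 6  ⊔preds=⊤  new=⊤  old=⊥  +wl: 3
  step 8. node 0  ⊔preds=⊤  new=⊤  old=0  +wl: 
  step 9. node 3  ⊔preds=⊤  new=⊤  old=⊥  +wl: 1,2,5
  step 10. node 1  ⊔preds=⊤  new=1  stable
  step 11. node 2  ⊔preds=⊤  new=⊤  old=⊥  +wl: 
  step 12. node 5  ⊔preds=⊤  new=⊤  old=4  +wl: 0,6
  step 13. node 0  ⊔preds=⊤  new=⊤  stable
  step 14. node 6  ⊔preds=⊤  new=⊤  stable

Least fixpoint reached:
  node 0: ⊤
  node 1: 1
  node 2: ⊤
  node 3: ⊤
  node 4: 3
  node 5: ⊤
  node 6: ⊤

14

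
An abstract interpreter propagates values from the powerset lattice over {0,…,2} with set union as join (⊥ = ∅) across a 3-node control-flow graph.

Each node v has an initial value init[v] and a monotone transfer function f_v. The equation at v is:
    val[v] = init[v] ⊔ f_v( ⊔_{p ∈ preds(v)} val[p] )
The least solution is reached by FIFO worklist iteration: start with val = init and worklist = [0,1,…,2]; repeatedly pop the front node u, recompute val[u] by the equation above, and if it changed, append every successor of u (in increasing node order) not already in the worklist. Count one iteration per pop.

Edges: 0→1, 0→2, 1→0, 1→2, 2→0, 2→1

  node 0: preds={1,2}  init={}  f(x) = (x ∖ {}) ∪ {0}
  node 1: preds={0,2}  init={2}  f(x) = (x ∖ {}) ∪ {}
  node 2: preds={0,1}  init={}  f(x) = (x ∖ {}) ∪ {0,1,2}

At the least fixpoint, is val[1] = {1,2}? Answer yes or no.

no

Iteration log — 7 steps:
  step 1. node 0  ⊔preds={2}  new={0,2}  old={}  +wl: 
  step 2. node 1  ⊔preds={0,2}  new={0,2}  old={2}  +wl: 0
  step 3. node 2  ⊔preds={0,2}  new={0,1,2}  old={}  +wl: 1
  step 4. node 0  ⊔preds={0,1,2}  new={0,1,2}  old={0,2}  +wl: 2
  step 5. node 1  ⊔preds={0,1,2}  new={0,1,2}  old={0,2}  +wl: 0
  step 6. node 2  ⊔preds={0,1,2}  new={0,1,2}  stable
  step 7. node 0  ⊔preds={0,1,2}  new={0,1,2}  stable

Least fixpoint reached:
  node 0: {0,1,2}
  node 1: {0,1,2}
  node 2: {0,1,2}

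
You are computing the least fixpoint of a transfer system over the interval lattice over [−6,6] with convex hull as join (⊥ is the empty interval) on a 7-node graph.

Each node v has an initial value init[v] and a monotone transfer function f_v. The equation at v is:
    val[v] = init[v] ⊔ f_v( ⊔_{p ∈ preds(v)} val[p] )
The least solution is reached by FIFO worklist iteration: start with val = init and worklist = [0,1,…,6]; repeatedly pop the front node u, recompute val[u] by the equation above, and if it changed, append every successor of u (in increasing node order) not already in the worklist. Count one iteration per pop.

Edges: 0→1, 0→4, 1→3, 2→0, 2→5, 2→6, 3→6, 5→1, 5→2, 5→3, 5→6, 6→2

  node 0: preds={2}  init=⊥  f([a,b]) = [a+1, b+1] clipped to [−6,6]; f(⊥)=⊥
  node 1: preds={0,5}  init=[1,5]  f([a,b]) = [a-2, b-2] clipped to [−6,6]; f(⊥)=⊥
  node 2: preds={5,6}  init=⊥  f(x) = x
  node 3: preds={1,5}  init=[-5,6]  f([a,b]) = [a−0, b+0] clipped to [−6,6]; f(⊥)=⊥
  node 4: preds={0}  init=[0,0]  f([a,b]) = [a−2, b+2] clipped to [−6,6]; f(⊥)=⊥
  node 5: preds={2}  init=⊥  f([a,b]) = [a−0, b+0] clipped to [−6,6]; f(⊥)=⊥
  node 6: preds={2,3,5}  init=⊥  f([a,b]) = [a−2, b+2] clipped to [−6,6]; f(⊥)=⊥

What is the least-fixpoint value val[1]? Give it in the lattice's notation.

[-6,5]

Trace (16 dequeues):
  [1] u=0 | in ⊥ | out ⊥ | ==
  [2] u=1 | in ⊥ | out [1,5] | ==
  [3] u=2 | in ⊥ | out ⊥ | ==
  [4] u=3 | in [1,5] | out [-5,6] | ==
  [5] u=4 | in ⊥ | out [0,0] | ==
  [6] u=5 | in ⊥ | out ⊥ | ==
  [7] u=6 | in [-5,6] | out [-6,6] | prev ⊥ | push {2}
  [8] u=2 | in [-6,6] | out [-6,6] | prev ⊥ | push {0,5,6}
  [9] u=0 | in [-6,6] | out [-5,6] | prev ⊥ | push {1,4}
  [10] u=5 | in [-6,6] | out [-6,6] | prev ⊥ | push {2,3}
  [11] u=6 | in [-6,6] | out [-6,6] | ==
  [12] u=1 | in [-6,6] | out [-6,5] | prev [1,5] | push {}
  [13] u=4 | in [-5,6] | out [-6,6] | prev [0,0] | push {}
  [14] u=2 | in [-6,6] | out [-6,6] | ==
  [15] u=3 | in [-6,6] | out [-6,6] | prev [-5,6] | push {6}
  [16] u=6 | in [-6,6] | out [-6,6] | ==

Converged values:
  [0] [-5,6]
  [1] [-6,5]
  [2] [-6,6]
  [3] [-6,6]
  [4] [-6,6]
  [5] [-6,6]
  [6] [-6,6]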